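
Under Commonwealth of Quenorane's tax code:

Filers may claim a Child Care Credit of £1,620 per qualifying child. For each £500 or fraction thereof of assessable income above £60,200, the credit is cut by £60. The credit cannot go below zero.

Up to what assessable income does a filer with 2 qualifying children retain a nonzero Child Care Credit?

£86,700

Full credit = 2 × £1,620 = £3,240.
After 53 increments the reduction is 53 × £60 = £3,180, leaving £60; one more increment wipes it out. Increment 53 ends at excess 53 × £500 = £26,500, so the highest qualifying income is £60,200 + £26,500 = £86,700.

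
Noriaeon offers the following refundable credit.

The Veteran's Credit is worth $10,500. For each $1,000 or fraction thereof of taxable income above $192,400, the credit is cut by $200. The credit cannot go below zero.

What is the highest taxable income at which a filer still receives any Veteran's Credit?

$244,400

After 52 increments the reduction is 52 × $200 = $10,400, leaving $100; one more increment wipes it out. Increment 52 ends at excess 52 × $1,000 = $52,000, so the highest qualifying income is $192,400 + $52,000 = $244,400.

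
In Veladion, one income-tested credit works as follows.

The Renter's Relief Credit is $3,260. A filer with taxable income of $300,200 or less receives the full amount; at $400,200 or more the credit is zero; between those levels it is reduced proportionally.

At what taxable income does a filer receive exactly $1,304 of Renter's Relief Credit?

$360,200

$1,304 is 1,304/3,260 of the full $3,260, so 1,956/3,260 of the $100,000 range has been used: income = $300,200 + $100,000 × 1,956/3,260 = $360,200.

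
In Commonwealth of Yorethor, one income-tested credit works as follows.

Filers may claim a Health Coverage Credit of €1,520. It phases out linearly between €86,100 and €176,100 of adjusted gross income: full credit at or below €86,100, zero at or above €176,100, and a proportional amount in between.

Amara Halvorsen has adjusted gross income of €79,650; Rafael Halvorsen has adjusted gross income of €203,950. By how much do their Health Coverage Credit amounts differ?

€1,520

Amara (€79,650): Health Coverage Credit: €79,650 is at or below the €86,100 threshold, so the full €1,520 applies.
Rafael (€203,950): Health Coverage Credit: €203,950 is at or above €176,100, so the credit is €0.
Difference: |€1,520 − €0| = €1,520.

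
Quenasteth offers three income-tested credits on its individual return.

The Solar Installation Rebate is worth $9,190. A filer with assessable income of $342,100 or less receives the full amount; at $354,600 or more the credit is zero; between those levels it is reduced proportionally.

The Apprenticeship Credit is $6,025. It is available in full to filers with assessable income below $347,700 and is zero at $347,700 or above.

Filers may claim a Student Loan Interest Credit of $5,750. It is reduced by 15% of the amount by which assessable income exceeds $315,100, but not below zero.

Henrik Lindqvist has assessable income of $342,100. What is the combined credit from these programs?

$16,915

Solar Installation Rebate: $342,100 is at or below the $342,100 threshold, so the full $9,190 applies.
Apprenticeship Credit: $342,100 is below the $347,700 cutoff, so the full $6,025 applies.
Student Loan Interest Credit: 15% of the $27,000 excess over $315,100 is $4,050; credit = $5,750 − $4,050 = $1,700.
Total: $9,190 + $6,025 + $1,700 = $16,915.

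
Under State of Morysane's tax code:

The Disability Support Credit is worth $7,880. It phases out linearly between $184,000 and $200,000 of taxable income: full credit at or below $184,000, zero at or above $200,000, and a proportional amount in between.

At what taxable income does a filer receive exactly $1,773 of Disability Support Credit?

$1,773 is 1,773/7,880 of the full $7,880, so 6,107/7,880 of the $16,000 range has been used: income = $184,000 + $16,000 × 6,107/7,880 = $196,400.

$196,400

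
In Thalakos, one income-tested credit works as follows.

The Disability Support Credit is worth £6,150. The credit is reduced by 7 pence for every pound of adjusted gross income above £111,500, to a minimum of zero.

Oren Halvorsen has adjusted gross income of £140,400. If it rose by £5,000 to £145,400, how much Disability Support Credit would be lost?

At £140,400 — 7% of the £28,900 excess over £111,500 is £2,023; credit = £6,150 − £2,023 = £4,127.
At £145,400 — 7% of the £33,900 excess over £111,500 is £2,373; credit = £6,150 − £2,373 = £3,777.
Lost: £4,127 − £3,777 = £350.

£350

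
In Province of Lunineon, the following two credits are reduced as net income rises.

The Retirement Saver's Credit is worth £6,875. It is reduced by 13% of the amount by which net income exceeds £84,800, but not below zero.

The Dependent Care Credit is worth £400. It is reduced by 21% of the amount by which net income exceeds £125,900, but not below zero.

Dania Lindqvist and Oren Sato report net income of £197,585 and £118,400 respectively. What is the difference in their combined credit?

£2,907

Dania (£197,585): Retirement Saver's Credit: 13% of the £112,785 excess over £84,800 is £14,662.05 ≥ base, so the credit is £0. Dependent Care Credit: 21% of the £71,685 excess over £125,900 is £15,053.85 ≥ base, so the credit is £0. total £0 + £0 = £0
Oren (£118,400): Retirement Saver's Credit: 13% of the £33,600 excess over £84,800 is £4,368; credit = £6,875 − £4,368 = £2,507. Dependent Care Credit: £118,400 is at or below the £125,900 threshold, so the full £400 applies. total £2,507 + £400 = £2,907
Difference: |£0 − £2,907| = £2,907.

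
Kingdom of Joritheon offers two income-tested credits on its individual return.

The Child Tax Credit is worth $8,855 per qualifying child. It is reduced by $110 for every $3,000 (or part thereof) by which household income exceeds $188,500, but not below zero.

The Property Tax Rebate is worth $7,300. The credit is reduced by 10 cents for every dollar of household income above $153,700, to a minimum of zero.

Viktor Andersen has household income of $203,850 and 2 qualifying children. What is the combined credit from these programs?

Child Tax Credit: base = 2 × $8,855 = $17,710. income exceeds $188,500 by $15,350, which is 6 full-or-partial $3,000 increments; reduction = 6 × $110 = $660, leaving $17,050.
Property Tax Rebate: 10% of the $50,150 excess over $153,700 is $5,015; credit = $7,300 − $5,015 = $2,285.
Total: $17,050 + $2,285 = $19,335.

$19,335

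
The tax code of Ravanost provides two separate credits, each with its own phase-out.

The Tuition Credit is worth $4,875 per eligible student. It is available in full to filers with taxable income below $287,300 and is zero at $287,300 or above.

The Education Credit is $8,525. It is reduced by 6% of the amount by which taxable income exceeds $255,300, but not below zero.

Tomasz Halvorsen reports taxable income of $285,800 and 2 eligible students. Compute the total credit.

$16,445

Tuition Credit: base = 2 × $4,875 = $9,750. $285,800 is below the $287,300 cutoff, so the full $9,750 applies.
Education Credit: 6% of the $30,500 excess over $255,300 is $1,830; credit = $8,525 − $1,830 = $6,695.
Total: $9,750 + $6,695 = $16,445.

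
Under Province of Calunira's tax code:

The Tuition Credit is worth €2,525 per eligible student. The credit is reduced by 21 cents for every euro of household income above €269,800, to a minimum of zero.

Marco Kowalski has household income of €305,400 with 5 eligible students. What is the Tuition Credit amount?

Tuition Credit: base = 5 × €2,525 = €12,625. 21% of the €35,600 excess over €269,800 is €7,476; credit = €12,625 − €7,476 = €5,149.

€5,149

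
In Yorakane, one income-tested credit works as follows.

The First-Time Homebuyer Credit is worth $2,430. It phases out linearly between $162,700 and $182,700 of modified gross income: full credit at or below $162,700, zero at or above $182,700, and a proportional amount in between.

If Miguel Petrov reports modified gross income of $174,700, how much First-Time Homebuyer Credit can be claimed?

$972

First-Time Homebuyer Credit: $174,700 is $12,000 into a $20,000 phase-out range, leaving 8,000/20,000 of the credit: $2,430 × 8,000/20,000 = $972.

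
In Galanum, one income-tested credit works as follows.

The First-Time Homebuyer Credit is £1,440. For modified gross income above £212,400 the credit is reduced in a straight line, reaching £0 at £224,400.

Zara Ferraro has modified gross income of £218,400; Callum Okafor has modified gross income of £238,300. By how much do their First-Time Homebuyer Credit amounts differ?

£720

Zara (£218,400): First-Time Homebuyer Credit: £218,400 is £6,000 into a £12,000 phase-out range, leaving 6,000/12,000 of the credit: £1,440 × 6,000/12,000 = £720.
Callum (£238,300): First-Time Homebuyer Credit: £238,300 is at or above £224,400, so the credit is £0.
Difference: |£720 − £0| = £720.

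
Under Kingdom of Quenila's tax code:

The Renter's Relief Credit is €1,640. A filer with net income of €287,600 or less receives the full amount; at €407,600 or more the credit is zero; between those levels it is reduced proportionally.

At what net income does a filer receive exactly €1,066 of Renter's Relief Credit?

€329,600

€1,066 is 1,066/1,640 of the full €1,640, so 574/1,640 of the €120,000 range has been used: income = €287,600 + €120,000 × 574/1,640 = €329,600.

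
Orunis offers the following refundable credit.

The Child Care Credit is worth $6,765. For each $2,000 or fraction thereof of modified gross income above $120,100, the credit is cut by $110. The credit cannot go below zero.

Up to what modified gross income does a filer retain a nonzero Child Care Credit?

$242,100

After 61 increments the reduction is 61 × $110 = $6,710, leaving $55; one more increment wipes it out. Increment 61 ends at excess 61 × $2,000 = $122,000, so the highest qualifying income is $120,100 + $122,000 = $242,100.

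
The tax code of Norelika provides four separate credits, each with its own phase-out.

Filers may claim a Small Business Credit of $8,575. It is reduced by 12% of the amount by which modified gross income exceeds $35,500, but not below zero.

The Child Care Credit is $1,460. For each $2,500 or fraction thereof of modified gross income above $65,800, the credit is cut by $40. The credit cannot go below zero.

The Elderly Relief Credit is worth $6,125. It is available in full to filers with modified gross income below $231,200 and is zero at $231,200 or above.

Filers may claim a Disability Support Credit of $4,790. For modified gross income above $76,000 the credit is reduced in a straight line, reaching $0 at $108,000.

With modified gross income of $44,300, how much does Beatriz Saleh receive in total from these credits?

Small Business Credit: 12% of the $8,800 excess over $35,500 is $1,056; credit = $8,575 − $1,056 = $7,519.
Child Care Credit: $44,300 is at or below the $65,800 threshold, so the full $1,460 applies.
Elderly Relief Credit: $44,300 is below the $231,200 cutoff, so the full $6,125 applies.
Disability Support Credit: $44,300 is at or below the $76,000 threshold, so the full $4,790 applies.
Total: $7,519 + $1,460 + $6,125 + $4,790 = $19,894.

$19,894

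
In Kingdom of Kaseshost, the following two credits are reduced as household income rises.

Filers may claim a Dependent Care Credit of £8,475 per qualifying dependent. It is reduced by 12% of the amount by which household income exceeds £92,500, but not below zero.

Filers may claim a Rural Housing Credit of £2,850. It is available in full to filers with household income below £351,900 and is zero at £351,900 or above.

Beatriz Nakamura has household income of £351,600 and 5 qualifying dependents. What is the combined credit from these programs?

£14,133

Dependent Care Credit: base = 5 × £8,475 = £42,375. 12% of the £259,100 excess over £92,500 is £31,092; credit = £42,375 − £31,092 = £11,283.
Rural Housing Credit: £351,600 is below the £351,900 cutoff, so the full £2,850 applies.
Total: £11,283 + £2,850 = £14,133.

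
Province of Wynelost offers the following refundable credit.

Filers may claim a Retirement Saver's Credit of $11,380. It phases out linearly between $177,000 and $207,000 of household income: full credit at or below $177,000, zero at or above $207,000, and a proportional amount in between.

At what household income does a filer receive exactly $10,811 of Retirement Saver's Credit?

$10,811 is 10,811/11,380 of the full $11,380, so 569/11,380 of the $30,000 range has been used: income = $177,000 + $30,000 × 569/11,380 = $178,500.

$178,500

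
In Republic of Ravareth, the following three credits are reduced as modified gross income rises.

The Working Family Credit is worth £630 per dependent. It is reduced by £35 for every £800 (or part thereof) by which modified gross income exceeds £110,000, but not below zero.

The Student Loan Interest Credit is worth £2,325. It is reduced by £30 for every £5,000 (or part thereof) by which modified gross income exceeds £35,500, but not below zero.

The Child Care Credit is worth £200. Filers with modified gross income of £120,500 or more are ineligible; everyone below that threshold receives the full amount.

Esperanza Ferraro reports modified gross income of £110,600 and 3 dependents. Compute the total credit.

Working Family Credit: base = 3 × £630 = £1,890. income exceeds £110,000 by £600, which is 1 full-or-partial £800 increment; reduction = 1 × £35 = £35, leaving £1,855.
Student Loan Interest Credit: income exceeds £35,500 by £75,100, which is 16 full-or-partial £5,000 increments; reduction = 16 × £30 = £480, leaving £1,845.
Child Care Credit: £110,600 is below the £120,500 cutoff, so the full £200 applies.
Total: £1,855 + £1,845 + £200 = £3,900.

£3,900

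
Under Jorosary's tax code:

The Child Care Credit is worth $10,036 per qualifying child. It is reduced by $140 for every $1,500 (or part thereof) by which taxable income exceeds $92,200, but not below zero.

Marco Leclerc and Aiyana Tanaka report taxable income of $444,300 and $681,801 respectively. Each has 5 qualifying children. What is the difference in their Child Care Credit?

Marco ($444,300): Child Care Credit: base = 5 × $10,036 = $50,180. income exceeds $92,200 by $352,100, which is 235 full-or-partial $1,500 increments; reduction = 235 × $140 = $32,900, leaving $17,280.
Aiyana ($681,801): Child Care Credit: base = 5 × $10,036 = $50,180. income exceeds $92,200 by $589,601 → 394 increments × $140 = $55,160 ≥ base, so the credit is $0.
Difference: |$17,280 − $0| = $17,280.

$17,280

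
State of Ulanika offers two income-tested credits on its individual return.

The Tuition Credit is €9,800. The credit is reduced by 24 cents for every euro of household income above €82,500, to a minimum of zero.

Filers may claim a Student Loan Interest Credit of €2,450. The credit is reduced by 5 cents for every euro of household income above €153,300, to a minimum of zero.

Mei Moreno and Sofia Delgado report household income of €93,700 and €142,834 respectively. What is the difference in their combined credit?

€7,112

Mei (€93,700): Tuition Credit: 24% of the €11,200 excess over €82,500 is €2,688; credit = €9,800 − €2,688 = €7,112. Student Loan Interest Credit: €93,700 is at or below the €153,300 threshold, so the full €2,450 applies. total €7,112 + €2,450 = €9,562
Sofia (€142,834): Tuition Credit: 24% of the €60,334 excess over €82,500 is €14,480.16 ≥ base, so the credit is €0. Student Loan Interest Credit: €142,834 is at or below the €153,300 threshold, so the full €2,450 applies. total €0 + €2,450 = €2,450
Difference: |€9,562 − €2,450| = €7,112.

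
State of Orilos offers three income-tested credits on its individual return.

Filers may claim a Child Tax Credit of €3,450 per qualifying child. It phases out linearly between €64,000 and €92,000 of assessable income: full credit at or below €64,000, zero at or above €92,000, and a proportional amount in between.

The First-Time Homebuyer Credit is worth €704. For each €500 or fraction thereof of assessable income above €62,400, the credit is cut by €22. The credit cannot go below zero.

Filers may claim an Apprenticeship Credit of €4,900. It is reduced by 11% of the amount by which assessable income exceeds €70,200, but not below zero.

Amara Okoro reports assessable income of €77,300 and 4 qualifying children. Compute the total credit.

€11,408

Child Tax Credit: base = 4 × €3,450 = €13,800. €77,300 is €13,300 into a €28,000 phase-out range, leaving 14,700/28,000 of the credit: €13,800 × 14,700/28,000 = €7,245.
First-Time Homebuyer Credit: income exceeds €62,400 by €14,900, which is 30 full-or-partial €500 increments; reduction = 30 × €22 = €660, leaving €44.
Apprenticeship Credit: 11% of the €7,100 excess over €70,200 is €781; credit = €4,900 − €781 = €4,119.
Total: €7,245 + €44 + €4,119 = €11,408.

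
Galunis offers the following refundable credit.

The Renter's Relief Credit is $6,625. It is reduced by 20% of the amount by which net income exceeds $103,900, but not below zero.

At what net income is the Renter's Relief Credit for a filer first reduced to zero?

The credit falls by 20% of each dollar above $103,900, so it reaches zero when the excess is $6,625 / 20% = $33,125: income = $103,900 + $33,125 = $137,025.

$137,025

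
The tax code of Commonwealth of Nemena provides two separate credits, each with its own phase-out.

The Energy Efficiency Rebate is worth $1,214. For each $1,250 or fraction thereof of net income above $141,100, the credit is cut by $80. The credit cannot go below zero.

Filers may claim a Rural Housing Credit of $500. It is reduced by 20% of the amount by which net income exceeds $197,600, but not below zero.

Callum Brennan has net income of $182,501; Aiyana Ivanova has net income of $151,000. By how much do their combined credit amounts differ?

Callum ($182,501): Energy Efficiency Rebate: income exceeds $141,100 by $41,401 → 34 increments × $80 = $2,720 ≥ base, so the credit is $0. Rural Housing Credit: $182,501 is at or below the $197,600 threshold, so the full $500 applies. total $0 + $500 = $500
Aiyana ($151,000): Energy Efficiency Rebate: income exceeds $141,100 by $9,900, which is 8 full-or-partial $1,250 increments; reduction = 8 × $80 = $640, leaving $574. Rural Housing Credit: $151,000 is at or below the $197,600 threshold, so the full $500 applies. total $574 + $500 = $1,074
Difference: |$500 − $1,074| = $574.

$574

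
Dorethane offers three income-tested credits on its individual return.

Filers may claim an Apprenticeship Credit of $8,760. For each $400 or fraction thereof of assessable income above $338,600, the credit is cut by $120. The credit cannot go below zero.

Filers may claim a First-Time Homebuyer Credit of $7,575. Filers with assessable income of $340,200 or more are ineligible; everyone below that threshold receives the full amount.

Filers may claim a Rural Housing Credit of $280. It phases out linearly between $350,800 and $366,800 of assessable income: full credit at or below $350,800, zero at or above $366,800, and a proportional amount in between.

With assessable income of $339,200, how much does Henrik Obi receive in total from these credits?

Apprenticeship Credit: income exceeds $338,600 by $600, which is 2 full-or-partial $400 increments; reduction = 2 × $120 = $240, leaving $8,520.
First-Time Homebuyer Credit: $339,200 is below the $340,200 cutoff, so the full $7,575 applies.
Rural Housing Credit: $339,200 is at or below the $350,800 threshold, so the full $280 applies.
Total: $8,520 + $7,575 + $280 = $16,375.

$16,375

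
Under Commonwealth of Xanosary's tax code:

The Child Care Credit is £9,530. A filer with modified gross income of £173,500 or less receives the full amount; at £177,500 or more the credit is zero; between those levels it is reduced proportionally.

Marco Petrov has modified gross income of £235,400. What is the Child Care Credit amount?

Child Care Credit: £235,400 is at or above £177,500, so the credit is £0.

£0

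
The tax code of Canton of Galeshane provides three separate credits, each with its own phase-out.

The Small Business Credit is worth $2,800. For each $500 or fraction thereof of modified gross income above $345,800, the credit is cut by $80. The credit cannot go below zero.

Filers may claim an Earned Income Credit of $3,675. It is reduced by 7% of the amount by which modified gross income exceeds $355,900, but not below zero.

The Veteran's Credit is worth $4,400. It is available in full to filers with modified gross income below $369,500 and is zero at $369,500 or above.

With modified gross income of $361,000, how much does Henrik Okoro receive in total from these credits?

Small Business Credit: income exceeds $345,800 by $15,200, which is 31 full-or-partial $500 increments; reduction = 31 × $80 = $2,480, leaving $320.
Earned Income Credit: 7% of the $5,100 excess over $355,900 is $357; credit = $3,675 − $357 = $3,318.
Veteran's Credit: $361,000 is below the $369,500 cutoff, so the full $4,400 applies.
Total: $320 + $3,318 + $4,400 = $8,038.

$8,038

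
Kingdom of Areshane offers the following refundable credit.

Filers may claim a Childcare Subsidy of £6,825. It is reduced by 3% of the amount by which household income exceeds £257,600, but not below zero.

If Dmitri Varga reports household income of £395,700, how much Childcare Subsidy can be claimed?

Childcare Subsidy: 3% of the £138,100 excess over £257,600 is £4,143; credit = £6,825 − £4,143 = £2,682.

£2,682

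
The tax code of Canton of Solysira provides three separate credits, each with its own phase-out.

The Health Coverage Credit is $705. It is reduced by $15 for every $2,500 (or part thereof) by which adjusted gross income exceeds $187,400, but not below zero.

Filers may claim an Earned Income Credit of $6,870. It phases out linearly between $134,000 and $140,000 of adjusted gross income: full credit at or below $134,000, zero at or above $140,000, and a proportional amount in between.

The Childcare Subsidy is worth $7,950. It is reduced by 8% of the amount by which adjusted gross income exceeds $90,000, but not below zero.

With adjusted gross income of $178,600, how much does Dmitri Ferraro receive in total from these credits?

Health Coverage Credit: $178,600 is at or below the $187,400 threshold, so the full $705 applies.
Earned Income Credit: $178,600 is at or above $140,000, so the credit is $0.
Childcare Subsidy: 8% of the $88,600 excess over $90,000 is $7,088; credit = $7,950 − $7,088 = $862.
Total: $705 + $0 + $862 = $1,567.

$1,567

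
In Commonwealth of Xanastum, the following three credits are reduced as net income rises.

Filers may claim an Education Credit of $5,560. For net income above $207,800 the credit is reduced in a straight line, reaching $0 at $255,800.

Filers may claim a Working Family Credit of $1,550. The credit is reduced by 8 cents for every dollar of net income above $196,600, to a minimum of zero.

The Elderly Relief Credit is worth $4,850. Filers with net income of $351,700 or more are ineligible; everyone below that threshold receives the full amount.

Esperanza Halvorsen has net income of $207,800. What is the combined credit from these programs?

Education Credit: $207,800 is at or below the $207,800 threshold, so the full $5,560 applies.
Working Family Credit: 8% of the $11,200 excess over $196,600 is $896; credit = $1,550 − $896 = $654.
Elderly Relief Credit: $207,800 is below the $351,700 cutoff, so the full $4,850 applies.
Total: $5,560 + $654 + $4,850 = $11,064.

$11,064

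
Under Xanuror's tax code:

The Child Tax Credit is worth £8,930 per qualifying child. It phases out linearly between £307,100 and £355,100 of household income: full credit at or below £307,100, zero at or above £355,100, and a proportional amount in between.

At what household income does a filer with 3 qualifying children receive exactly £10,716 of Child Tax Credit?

£335,900

Full credit = 3 × £8,930 = £26,790.
£10,716 is 10,716/26,790 of the full £26,790, so 16,074/26,790 of the £48,000 range has been used: income = £307,100 + £48,000 × 16,074/26,790 = £335,900.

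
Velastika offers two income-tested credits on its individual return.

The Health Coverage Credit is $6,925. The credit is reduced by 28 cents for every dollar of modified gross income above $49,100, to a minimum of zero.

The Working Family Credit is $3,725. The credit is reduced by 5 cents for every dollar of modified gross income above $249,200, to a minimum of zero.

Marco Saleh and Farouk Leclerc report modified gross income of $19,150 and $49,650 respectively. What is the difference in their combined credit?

$154

Marco ($19,150): Health Coverage Credit: $19,150 is at or below the $49,100 threshold, so the full $6,925 applies. Working Family Credit: $19,150 is at or below the $249,200 threshold, so the full $3,725 applies. total $6,925 + $3,725 = $10,650
Farouk ($49,650): Health Coverage Credit: 28% of the $550 excess over $49,100 is $154; credit = $6,925 − $154 = $6,771. Working Family Credit: $49,650 is at or below the $249,200 threshold, so the full $3,725 applies. total $6,771 + $3,725 = $10,496
Difference: |$10,650 − $10,496| = $154.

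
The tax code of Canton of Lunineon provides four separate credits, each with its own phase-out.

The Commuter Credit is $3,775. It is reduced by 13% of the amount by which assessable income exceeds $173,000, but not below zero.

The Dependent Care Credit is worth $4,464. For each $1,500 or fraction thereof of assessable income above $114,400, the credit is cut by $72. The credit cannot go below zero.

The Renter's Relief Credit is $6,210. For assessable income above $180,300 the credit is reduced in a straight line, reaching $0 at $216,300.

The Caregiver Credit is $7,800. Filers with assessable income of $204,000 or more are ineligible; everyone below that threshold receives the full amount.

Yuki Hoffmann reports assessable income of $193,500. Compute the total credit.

$13,491

Commuter Credit: 13% of the $20,500 excess over $173,000 is $2,665; credit = $3,775 − $2,665 = $1,110.
Dependent Care Credit: income exceeds $114,400 by $79,100, which is 53 full-or-partial $1,500 increments; reduction = 53 × $72 = $3,816, leaving $648.
Renter's Relief Credit: $193,500 is $13,200 into a $36,000 phase-out range, leaving 22,800/36,000 of the credit: $6,210 × 22,800/36,000 = $3,933.
Caregiver Credit: $193,500 is below the $204,000 cutoff, so the full $7,800 applies.
Total: $1,110 + $648 + $3,933 + $7,800 = $13,491.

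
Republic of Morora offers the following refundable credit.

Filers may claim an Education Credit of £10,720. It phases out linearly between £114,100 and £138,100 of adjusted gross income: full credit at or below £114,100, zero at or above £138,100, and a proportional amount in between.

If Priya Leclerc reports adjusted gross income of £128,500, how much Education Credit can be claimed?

£4,288

Education Credit: £128,500 is £14,400 into a £24,000 phase-out range, leaving 9,600/24,000 of the credit: £10,720 × 9,600/24,000 = £4,288.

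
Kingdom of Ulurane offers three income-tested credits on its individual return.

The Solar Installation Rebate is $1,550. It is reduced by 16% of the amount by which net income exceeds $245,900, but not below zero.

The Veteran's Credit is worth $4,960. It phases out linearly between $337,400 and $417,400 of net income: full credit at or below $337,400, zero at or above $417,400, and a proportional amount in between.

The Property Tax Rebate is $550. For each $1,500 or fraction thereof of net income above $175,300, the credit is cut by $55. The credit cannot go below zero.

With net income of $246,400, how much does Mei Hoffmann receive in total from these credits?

$6,430

Solar Installation Rebate: 16% of the $500 excess over $245,900 is $80; credit = $1,550 − $80 = $1,470.
Veteran's Credit: $246,400 is at or below the $337,400 threshold, so the full $4,960 applies.
Property Tax Rebate: income exceeds $175,300 by $71,100 → 48 increments × $55 = $2,640 ≥ base, so the credit is $0.
Total: $1,470 + $4,960 + $0 = $6,430.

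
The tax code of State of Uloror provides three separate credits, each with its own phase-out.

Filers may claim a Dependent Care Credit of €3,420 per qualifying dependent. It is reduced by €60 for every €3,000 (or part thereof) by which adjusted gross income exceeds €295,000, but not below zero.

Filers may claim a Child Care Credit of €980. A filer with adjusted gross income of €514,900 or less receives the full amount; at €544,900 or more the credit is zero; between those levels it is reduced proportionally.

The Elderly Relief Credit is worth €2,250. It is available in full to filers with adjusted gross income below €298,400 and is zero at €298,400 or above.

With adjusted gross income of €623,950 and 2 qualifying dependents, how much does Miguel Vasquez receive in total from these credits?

€240

Dependent Care Credit: base = 2 × €3,420 = €6,840. income exceeds €295,000 by €328,950, which is 110 full-or-partial €3,000 increments; reduction = 110 × €60 = €6,600, leaving €240.
Child Care Credit: €623,950 is at or above €544,900, so the credit is €0.
Elderly Relief Credit: €623,950 meets or exceeds the €298,400 cutoff, so the credit is €0.
Total: €240 + €0 + €0 = €240.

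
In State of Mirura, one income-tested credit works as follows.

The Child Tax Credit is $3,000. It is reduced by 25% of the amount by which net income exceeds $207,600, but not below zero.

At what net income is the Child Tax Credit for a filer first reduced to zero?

$219,600

The credit falls by 25% of each dollar above $207,600, so it reaches zero when the excess is $3,000 / 25% = $12,000: income = $207,600 + $12,000 = $219,600.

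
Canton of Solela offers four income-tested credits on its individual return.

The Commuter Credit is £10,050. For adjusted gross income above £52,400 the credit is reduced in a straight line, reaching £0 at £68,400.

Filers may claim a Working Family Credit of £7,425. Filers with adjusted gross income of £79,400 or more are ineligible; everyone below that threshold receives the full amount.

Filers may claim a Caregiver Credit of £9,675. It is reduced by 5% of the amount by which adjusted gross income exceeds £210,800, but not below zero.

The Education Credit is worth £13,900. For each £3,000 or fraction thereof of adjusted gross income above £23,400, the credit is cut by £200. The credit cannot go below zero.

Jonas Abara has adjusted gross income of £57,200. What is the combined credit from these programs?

£35,635

Commuter Credit: £57,200 is £4,800 into a £16,000 phase-out range, leaving 11,200/16,000 of the credit: £10,050 × 11,200/16,000 = £7,035.
Working Family Credit: £57,200 is below the £79,400 cutoff, so the full £7,425 applies.
Caregiver Credit: £57,200 is at or below the £210,800 threshold, so the full £9,675 applies.
Education Credit: income exceeds £23,400 by £33,800, which is 12 full-or-partial £3,000 increments; reduction = 12 × £200 = £2,400, leaving £11,500.
Total: £7,035 + £7,425 + £9,675 + £11,500 = £35,635.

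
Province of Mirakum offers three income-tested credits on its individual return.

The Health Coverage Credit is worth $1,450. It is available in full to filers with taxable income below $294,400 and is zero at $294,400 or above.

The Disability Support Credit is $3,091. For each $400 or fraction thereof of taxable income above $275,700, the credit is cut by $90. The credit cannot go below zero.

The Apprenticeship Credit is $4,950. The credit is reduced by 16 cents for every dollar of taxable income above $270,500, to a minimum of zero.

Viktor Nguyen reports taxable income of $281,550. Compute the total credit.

Health Coverage Credit: $281,550 is below the $294,400 cutoff, so the full $1,450 applies.
Disability Support Credit: income exceeds $275,700 by $5,850, which is 15 full-or-partial $400 increments; reduction = 15 × $90 = $1,350, leaving $1,741.
Apprenticeship Credit: 16% of the $11,050 excess over $270,500 is $1,768; credit = $4,950 − $1,768 = $3,182.
Total: $1,450 + $1,741 + $3,182 = $6,373.

$6,373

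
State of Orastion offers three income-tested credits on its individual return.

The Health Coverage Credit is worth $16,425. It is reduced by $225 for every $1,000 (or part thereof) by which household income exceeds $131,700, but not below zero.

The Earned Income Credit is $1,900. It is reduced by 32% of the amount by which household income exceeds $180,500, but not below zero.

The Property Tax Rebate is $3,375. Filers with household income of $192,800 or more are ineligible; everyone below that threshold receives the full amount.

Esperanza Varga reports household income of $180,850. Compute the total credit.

$10,338

Health Coverage Credit: income exceeds $131,700 by $49,150, which is 50 full-or-partial $1,000 increments; reduction = 50 × $225 = $11,250, leaving $5,175.
Earned Income Credit: 32% of the $350 excess over $180,500 is $112; credit = $1,900 − $112 = $1,788.
Property Tax Rebate: $180,850 is below the $192,800 cutoff, so the full $3,375 applies.
Total: $5,175 + $1,788 + $3,375 = $10,338.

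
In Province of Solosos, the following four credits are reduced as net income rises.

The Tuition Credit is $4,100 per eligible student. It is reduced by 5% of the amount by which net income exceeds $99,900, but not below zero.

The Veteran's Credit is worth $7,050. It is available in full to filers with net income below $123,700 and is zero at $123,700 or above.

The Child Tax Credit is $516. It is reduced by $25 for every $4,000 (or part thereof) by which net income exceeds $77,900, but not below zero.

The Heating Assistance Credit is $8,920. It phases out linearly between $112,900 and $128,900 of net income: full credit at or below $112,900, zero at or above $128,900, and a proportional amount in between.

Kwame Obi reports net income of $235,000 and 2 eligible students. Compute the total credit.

Tuition Credit: base = 2 × $4,100 = $8,200. 5% of the $135,100 excess over $99,900 is $6,755; credit = $8,200 − $6,755 = $1,445.
Veteran's Credit: $235,000 meets or exceeds the $123,700 cutoff, so the credit is $0.
Child Tax Credit: income exceeds $77,900 by $157,100 → 40 increments × $25 = $1,000 ≥ base, so the credit is $0.
Heating Assistance Credit: $235,000 is at or above $128,900, so the credit is $0.
Total: $1,445 + $0 + $0 + $0 = $1,445.

$1,445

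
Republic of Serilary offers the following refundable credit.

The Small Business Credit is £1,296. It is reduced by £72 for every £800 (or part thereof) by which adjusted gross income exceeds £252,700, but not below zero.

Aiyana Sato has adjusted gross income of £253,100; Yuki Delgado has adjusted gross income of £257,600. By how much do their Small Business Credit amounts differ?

Aiyana (£253,100): Small Business Credit: income exceeds £252,700 by £400, which is 1 full-or-partial £800 increment; reduction = 1 × £72 = £72, leaving £1,224.
Yuki (£257,600): Small Business Credit: income exceeds £252,700 by £4,900, which is 7 full-or-partial £800 increments; reduction = 7 × £72 = £504, leaving £792.
Difference: |£1,224 − £792| = £432.

£432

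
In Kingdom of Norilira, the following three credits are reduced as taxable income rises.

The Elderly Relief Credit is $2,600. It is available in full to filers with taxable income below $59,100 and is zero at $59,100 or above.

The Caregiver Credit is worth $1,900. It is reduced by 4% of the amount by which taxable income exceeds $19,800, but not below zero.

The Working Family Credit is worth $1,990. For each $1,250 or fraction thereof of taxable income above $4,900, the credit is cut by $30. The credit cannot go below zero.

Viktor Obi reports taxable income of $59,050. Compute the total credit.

$3,600

Elderly Relief Credit: $59,050 is below the $59,100 cutoff, so the full $2,600 applies.
Caregiver Credit: 4% of the $39,250 excess over $19,800 is $1,570; credit = $1,900 − $1,570 = $330.
Working Family Credit: income exceeds $4,900 by $54,150, which is 44 full-or-partial $1,250 increments; reduction = 44 × $30 = $1,320, leaving $670.
Total: $2,600 + $330 + $670 = $3,600.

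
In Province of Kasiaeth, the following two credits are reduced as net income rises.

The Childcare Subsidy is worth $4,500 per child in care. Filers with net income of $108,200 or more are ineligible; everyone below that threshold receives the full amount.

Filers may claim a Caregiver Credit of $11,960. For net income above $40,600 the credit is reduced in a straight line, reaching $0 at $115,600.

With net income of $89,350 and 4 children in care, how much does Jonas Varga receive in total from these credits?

$22,186

Childcare Subsidy: base = 4 × $4,500 = $18,000. $89,350 is below the $108,200 cutoff, so the full $18,000 applies.
Caregiver Credit: $89,350 is $48,750 into a $75,000 phase-out range, leaving 26,250/75,000 of the credit: $11,960 × 26,250/75,000 = $4,186.
Total: $18,000 + $4,186 = $22,186.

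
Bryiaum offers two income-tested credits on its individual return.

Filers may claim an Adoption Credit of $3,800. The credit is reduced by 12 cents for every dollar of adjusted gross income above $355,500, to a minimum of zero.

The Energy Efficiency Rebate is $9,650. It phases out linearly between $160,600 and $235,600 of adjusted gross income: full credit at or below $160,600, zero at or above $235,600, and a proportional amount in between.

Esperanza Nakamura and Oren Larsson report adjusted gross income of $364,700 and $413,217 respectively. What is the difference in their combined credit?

$2,696

Esperanza ($364,700): Adoption Credit: 12% of the $9,200 excess over $355,500 is $1,104; credit = $3,800 − $1,104 = $2,696. Energy Efficiency Rebate: $364,700 is at or above $235,600, so the credit is $0. total $2,696 + $0 = $2,696
Oren ($413,217): Adoption Credit: 12% of the $57,717 excess over $355,500 is $6,926.04 ≥ base, so the credit is $0. Energy Efficiency Rebate: $413,217 is at or above $235,600, so the credit is $0. total $0 + $0 = $0
Difference: |$2,696 − $0| = $2,696.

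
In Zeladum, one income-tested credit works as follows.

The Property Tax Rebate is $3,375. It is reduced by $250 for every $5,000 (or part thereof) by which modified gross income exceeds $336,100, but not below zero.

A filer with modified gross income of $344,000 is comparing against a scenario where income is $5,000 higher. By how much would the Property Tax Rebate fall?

At $344,000 — income exceeds $336,100 by $7,900, which is 2 full-or-partial $5,000 increments; reduction = 2 × $250 = $500, leaving $2,875.
At $349,000 — income exceeds $336,100 by $12,900, which is 3 full-or-partial $5,000 increments; reduction = 3 × $250 = $750, leaving $2,625.
Lost: $2,875 − $2,625 = $250.

$250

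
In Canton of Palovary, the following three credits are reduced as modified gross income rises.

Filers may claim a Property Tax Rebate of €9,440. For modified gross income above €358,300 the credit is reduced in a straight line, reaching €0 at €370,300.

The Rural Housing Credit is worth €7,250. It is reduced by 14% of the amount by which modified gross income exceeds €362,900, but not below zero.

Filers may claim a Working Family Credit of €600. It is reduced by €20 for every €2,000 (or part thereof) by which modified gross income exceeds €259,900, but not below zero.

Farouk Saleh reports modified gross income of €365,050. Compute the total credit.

€11,079

Property Tax Rebate: €365,050 is €6,750 into a €12,000 phase-out range, leaving 5,250/12,000 of the credit: €9,440 × 5,250/12,000 = €4,130.
Rural Housing Credit: 14% of the €2,150 excess over €362,900 is €301; credit = €7,250 − €301 = €6,949.
Working Family Credit: income exceeds €259,900 by €105,150 → 53 increments × €20 = €1,060 ≥ base, so the credit is €0.
Total: €4,130 + €6,949 + €0 = €11,079.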